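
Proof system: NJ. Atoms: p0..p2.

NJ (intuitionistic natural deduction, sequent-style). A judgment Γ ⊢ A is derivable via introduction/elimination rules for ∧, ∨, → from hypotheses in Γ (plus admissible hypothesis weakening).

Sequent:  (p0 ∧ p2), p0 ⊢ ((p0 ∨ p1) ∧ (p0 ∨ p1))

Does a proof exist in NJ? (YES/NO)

Derivation trace:
[∧I] (p0 ∧ p2), p0 ⊢ ((p0 ∨ p1) ∧ (p0 ∨ p1))
  [Wk] p0, (p0 ∧ p2) ⊢ (p0 ∨ p1)
    [∨I₁] p0 ⊢ (p0 ∨ p1)
      [Ax] p0 ⊢ p0
  [∨I₁] p0 ⊢ (p0 ∨ p1)
    [Ax] p0 ⊢ p0

Result: YES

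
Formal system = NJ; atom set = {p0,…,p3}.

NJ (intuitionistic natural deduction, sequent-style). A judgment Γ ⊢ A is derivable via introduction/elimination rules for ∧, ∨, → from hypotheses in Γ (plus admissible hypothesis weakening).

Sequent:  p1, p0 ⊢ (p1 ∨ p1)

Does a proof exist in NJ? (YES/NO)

Proof tree:
[Wk] p1, p0 ⊢ (p1 ∨ p1)
  [∨I₂] p1 ⊢ (p1 ∨ p1)
    [Ax] p1 ⊢ p1

Result: YES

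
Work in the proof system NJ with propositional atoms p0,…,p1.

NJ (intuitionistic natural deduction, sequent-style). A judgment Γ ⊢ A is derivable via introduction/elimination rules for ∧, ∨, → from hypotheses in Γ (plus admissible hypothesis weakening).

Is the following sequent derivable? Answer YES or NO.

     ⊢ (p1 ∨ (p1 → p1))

Proof tree:
[∨I₂]  ⊢ (p1 ∨ (p1 → p1))
  [→I]  ⊢ (p1 → p1)
    [Ax] p1 ⊢ p1

Result: YES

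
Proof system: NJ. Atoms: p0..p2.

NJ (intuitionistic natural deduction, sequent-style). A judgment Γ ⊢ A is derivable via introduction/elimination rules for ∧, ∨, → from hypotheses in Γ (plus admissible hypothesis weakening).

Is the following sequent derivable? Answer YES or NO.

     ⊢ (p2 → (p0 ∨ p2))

Derivation trace:
[→I]  ⊢ (p2 → (p0 ∨ p2))
  [∨I₂] p2 ⊢ (p0 ∨ p2)
    [Ax] p2 ⊢ p2

Result: YES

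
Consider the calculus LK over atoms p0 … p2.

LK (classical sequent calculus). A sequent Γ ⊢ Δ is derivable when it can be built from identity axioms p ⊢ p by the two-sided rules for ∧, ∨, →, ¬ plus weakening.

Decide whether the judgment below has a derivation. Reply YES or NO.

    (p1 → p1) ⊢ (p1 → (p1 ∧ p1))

Derivation trace:
[→R] (p1 → p1) ⊢ (p1 → (p1 ∧ p1))
  [∧R] p1, (p1 → p1) ⊢ (p1 ∧ p1)
    [Ax] p1 ⊢ p1
    [→L] p1, (p1 → p1) ⊢ p1
      [Ax] p1 ⊢ p1
      [Ax] p1 ⊢ p1

Result: YES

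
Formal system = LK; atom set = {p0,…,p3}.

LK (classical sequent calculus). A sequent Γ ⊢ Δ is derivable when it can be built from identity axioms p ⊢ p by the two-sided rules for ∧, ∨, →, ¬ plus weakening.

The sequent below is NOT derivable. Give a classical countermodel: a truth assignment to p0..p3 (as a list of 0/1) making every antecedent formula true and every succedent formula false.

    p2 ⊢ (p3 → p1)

Search for a countermodel by truth-table:
  v=0000: Γ:[p2=F] Δ:[(p3 → p1)=T] refutes=False
  v=0001: Γ:[p2=F] Δ:[(p3 → p1)=F] refutes=False
  v=0010: Γ:[p2=T] Δ:[(p3 → p1)=T] refutes=False
  v=0011: Γ:[p2=T] Δ:[(p3 → p1)=F] refutes=True  ← countermodel

Result: [0, 0, 1, 1]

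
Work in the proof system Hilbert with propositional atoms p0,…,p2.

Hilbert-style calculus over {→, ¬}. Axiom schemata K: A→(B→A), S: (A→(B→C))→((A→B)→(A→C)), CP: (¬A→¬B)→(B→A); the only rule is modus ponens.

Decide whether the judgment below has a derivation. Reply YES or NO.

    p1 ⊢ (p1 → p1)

Derivation (root first):
[MP] p1 ⊢ (p1 → p1)
  [K]  ⊢ (p1 → (p1 → p1))
  [MP] p1 ⊢ p1
    [MP] p1 ⊢ (p1 → p1)
      [K]  ⊢ (p1 → (p1 → p1))
      [Hyp] p1 ⊢ p1
    [Hyp] p1 ⊢ p1

Result: YES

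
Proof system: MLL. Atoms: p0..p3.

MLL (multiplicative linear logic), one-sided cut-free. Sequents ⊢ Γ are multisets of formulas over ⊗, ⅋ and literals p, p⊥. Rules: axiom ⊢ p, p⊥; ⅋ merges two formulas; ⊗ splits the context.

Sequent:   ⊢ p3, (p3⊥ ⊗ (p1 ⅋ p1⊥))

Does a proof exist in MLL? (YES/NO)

Derivation (root first):
[⊗]  ⊢ p3, (p3⊥ ⊗ (p1 ⅋ p1⊥))
  [Ax]  ⊢ p3, p3⊥
  [⅋]  ⊢ (p1 ⅋ p1⊥)
    [Ax]  ⊢ p1, p1⊥

Result: YES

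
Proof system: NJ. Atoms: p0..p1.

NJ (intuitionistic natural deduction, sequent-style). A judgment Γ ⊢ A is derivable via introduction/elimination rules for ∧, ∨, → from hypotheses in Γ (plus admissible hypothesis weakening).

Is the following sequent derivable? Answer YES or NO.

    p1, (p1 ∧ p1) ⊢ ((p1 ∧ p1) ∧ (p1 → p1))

Proof tree:
[∧I] p1, (p1 ∧ p1) ⊢ ((p1 ∧ p1) ∧ (p1 → p1))
  [∧I] p1 ⊢ (p1 ∧ p1)
    [Ax] p1 ⊢ p1
    [Ax] p1 ⊢ p1
  [Wk] (p1 ∧ p1) ⊢ (p1 → p1)
    [→I]  ⊢ (p1 → p1)
      [Ax] p1 ⊢ p1

Result: YES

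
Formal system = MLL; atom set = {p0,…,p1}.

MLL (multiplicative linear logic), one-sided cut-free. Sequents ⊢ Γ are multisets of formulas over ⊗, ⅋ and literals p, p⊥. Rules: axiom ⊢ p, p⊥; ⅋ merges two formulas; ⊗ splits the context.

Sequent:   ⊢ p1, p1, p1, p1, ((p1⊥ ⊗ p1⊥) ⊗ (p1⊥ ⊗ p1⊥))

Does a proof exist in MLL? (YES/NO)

Derivation (root first):
[⊗]  ⊢ p1, p1, p1, p1, ((p1⊥ ⊗ p1⊥) ⊗ (p1⊥ ⊗ p1⊥))
  [⊗]  ⊢ p1, p1, (p1⊥ ⊗ p1⊥)
    [Ax]  ⊢ p1, p1⊥
    [Ax]  ⊢ p1, p1⊥
  [⊗]  ⊢ p1, p1, (p1⊥ ⊗ p1⊥)
    [Ax]  ⊢ p1, p1⊥
    [Ax]  ⊢ p1, p1⊥

Result: YES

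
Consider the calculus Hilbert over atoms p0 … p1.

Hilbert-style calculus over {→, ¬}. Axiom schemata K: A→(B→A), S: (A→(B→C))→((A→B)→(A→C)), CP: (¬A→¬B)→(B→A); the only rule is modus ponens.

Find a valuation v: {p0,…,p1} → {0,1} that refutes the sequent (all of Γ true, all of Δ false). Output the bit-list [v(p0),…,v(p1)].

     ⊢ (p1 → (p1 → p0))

Search for a countermodel by truth-table:
  v=00: Γ:[] Δ:[(p1 → (p1 → p0))=T] refutes=False
  v=01: Γ:[] Δ:[(p1 → (p1 → p0))=F] refutes=True  ← countermodel

Result: [0, 1]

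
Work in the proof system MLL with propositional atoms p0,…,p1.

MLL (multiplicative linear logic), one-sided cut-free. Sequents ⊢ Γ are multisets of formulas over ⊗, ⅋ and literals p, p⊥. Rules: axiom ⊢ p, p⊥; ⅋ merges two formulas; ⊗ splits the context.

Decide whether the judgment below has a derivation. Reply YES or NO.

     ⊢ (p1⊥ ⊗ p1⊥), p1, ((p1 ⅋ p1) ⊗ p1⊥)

Derivation (root first):
[⊗]  ⊢ (p1⊥ ⊗ p1⊥), p1, ((p1 ⅋ p1) ⊗ p1⊥)
  [⅋]  ⊢ (p1⊥ ⊗ p1⊥), (p1 ⅋ p1)
    [⊗]  ⊢ p1, p1, (p1⊥ ⊗ p1⊥)
      [Ax]  ⊢ p1, p1⊥
      [Ax]  ⊢ p1, p1⊥
  [Ax]  ⊢ p1, p1⊥

Result: YES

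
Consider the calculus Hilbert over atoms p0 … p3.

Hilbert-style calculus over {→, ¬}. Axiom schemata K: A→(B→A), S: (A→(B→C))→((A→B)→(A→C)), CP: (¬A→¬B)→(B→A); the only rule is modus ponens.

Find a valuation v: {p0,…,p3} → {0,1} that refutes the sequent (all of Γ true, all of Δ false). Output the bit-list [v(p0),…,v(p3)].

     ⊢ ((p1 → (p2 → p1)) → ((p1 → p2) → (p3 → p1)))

Search for a countermodel by truth-table:
  v=0000: Γ:[] Δ:[((p1 → (p2 → p1)) → ((p1 → p2) → (p3 → p1)))=T] refutes=False
  v=0001: Γ:[] Δ:[((p1 → (p2 → p1)) → ((p1 → p2) → (p3 → p1)))=F] refutes=True  ← countermodel

Result: [0, 0, 0, 1]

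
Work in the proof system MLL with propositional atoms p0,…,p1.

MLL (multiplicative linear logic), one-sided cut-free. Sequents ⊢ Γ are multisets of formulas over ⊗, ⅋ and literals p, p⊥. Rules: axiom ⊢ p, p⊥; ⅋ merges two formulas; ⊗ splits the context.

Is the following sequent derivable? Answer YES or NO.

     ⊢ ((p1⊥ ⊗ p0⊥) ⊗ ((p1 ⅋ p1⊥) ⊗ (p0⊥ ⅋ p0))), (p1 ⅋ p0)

Derivation trace:
[⅋]  ⊢ ((p1⊥ ⊗ p0⊥) ⊗ ((p1 ⅋ p1⊥) ⊗ (p0⊥ ⅋ p0))), (p1 ⅋ p0)
  [⊗]  ⊢ p1, p0, ((p1⊥ ⊗ p0⊥) ⊗ ((p1 ⅋ p1⊥) ⊗ (p0⊥ ⅋ p0)))
    [⊗]  ⊢ p1, p0, (p1⊥ ⊗ p0⊥)
      [Ax]  ⊢ p1, p1⊥
      [Ax]  ⊢ p0, p0⊥
    [⊗]  ⊢ ((p1 ⅋ p1⊥) ⊗ (p0⊥ ⅋ p0))
      [⅋]  ⊢ (p1 ⅋ p1⊥)
        [Ax]  ⊢ p1, p1⊥
      [⅋]  ⊢ (p0⊥ ⅋ p0)
        [Ax]  ⊢ p0, p0⊥

Result: YES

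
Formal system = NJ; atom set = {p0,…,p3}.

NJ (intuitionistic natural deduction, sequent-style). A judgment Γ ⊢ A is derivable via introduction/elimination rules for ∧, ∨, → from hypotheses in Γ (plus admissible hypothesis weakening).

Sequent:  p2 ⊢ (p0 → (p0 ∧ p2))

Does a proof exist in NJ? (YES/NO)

Proof tree:
[→I] p2 ⊢ (p0 → (p0 ∧ p2))
  [∧I] p2, p0 ⊢ (p0 ∧ p2)
    [Ax] p0 ⊢ p0
    [Ax] p2 ⊢ p2

Result: YES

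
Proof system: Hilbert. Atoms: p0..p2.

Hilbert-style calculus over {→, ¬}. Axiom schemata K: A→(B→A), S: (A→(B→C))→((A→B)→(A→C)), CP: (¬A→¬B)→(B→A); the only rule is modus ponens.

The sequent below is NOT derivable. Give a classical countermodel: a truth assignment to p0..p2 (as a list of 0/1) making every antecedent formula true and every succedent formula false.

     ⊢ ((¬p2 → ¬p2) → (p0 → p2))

Truth-table refutation:
  v=000: Γ:[] Δ:[((¬p2 → ¬p2) → (p0 → p2))=T] refutes=False
  v=001: Γ:[] Δ:[((¬p2 → ¬p2) → (p0 → p2))=T] refutes=False
  v=010: Γ:[] Δ:[((¬p2 → ¬p2) → (p0 → p2))=T] refutes=False
  v=011: Γ:[] Δ:[((¬p2 → ¬p2) → (p0 → p2))=T] refutes=False
  v=100: Γ:[] Δ:[((¬p2 → ¬p2) → (p0 → p2))=F] refutes=True  ← countermodel

Result: [1, 0, 0]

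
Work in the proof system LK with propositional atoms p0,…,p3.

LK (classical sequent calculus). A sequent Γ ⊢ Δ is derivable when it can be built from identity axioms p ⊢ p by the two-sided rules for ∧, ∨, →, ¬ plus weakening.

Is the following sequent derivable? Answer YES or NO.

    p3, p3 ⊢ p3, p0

Proof tree:
[WR] p3, p3 ⊢ p3, p0
  [WL] p3, p3 ⊢ p3
    [Ax] p3 ⊢ p3

Result: YES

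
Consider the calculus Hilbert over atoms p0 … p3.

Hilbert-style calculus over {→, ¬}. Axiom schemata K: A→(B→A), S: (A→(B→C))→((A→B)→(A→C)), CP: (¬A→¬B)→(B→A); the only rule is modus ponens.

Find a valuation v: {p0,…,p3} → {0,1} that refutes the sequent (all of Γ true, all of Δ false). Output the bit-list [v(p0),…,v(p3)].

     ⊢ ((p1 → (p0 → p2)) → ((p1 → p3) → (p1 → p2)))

Truth-table refutation:
  v=0000: Γ:[] Δ:[((p1 → (p0 → p2)) → ((p1 → p3) → (p1 → p2)))=T] refutes=False
  v=0001: Γ:[] Δ:[((p1 → (p0 → p2)) → ((p1 → p3) → (p1 → p2)))=T] refutes=False
  v=0010: Γ:[] Δ:[((p1 → (p0 → p2)) → ((p1 → p3) → (p1 → p2)))=T] refutes=False
  v=0011: Γ:[] Δ:[((p1 → (p0 → p2)) → ((p1 → p3) → (p1 → p2)))=T] refutes=False
  v=0100: Γ:[] Δ:[((p1 → (p0 → p2)) → ((p1 → p3) → (p1 → p2)))=T] refutes=False
  v=0101: Γ:[] Δ:[((p1 → (p0 → p2)) → ((p1 → p3) → (p1 → p2)))=F] refutes=True  ← countermodel

Result: [0, 1, 0, 1]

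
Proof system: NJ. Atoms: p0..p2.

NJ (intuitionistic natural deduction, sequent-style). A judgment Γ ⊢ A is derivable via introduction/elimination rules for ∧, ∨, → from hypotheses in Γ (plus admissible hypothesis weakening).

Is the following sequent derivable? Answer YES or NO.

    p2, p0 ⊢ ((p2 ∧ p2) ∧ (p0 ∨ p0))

Derivation trace:
[∧I] p2, p0 ⊢ ((p2 ∧ p2) ∧ (p0 ∨ p0))
  [∧I] p2 ⊢ (p2 ∧ p2)
    [Ax] p2 ⊢ p2
    [Ax] p2 ⊢ p2
  [∨I₂] p0, p0 ⊢ (p0 ∨ p0)
    [Wk] p0, p0 ⊢ p0
      [Ax] p0 ⊢ p0

Result: YES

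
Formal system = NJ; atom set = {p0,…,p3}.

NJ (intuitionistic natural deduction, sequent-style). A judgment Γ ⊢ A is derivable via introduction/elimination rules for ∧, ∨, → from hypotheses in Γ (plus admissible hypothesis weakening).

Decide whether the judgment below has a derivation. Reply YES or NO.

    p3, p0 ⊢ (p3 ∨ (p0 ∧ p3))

Derivation (root first):
[∨I₂] p3, p0 ⊢ (p3 ∨ (p0 ∧ p3))
  [∧I] p3, p0 ⊢ (p0 ∧ p3)
    [Ax] p0 ⊢ p0
    [Ax] p3 ⊢ p3

Result: YES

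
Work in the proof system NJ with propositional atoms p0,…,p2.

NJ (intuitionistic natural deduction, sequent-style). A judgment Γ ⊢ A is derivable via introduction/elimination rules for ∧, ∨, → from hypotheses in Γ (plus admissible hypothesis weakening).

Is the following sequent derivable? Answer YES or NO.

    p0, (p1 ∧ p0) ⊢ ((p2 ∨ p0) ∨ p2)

Derivation trace:
[Wk] p0, (p1 ∧ p0) ⊢ ((p2 ∨ p0) ∨ p2)
  [∨I₁] p0 ⊢ ((p2 ∨ p0) ∨ p2)
    [∨I₂] p0 ⊢ (p2 ∨ p0)
      [Ax] p0 ⊢ p0

Result: YES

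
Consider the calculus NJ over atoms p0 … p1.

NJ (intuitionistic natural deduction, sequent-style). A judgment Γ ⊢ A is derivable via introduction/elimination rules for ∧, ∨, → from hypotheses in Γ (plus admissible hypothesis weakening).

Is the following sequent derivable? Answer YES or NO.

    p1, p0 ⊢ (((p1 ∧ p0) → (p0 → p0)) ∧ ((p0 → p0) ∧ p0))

Proof tree:
[∧I] p1, p0 ⊢ (((p1 ∧ p0) → (p0 → p0)) ∧ ((p0 → p0) ∧ p0))
  [→I]  ⊢ ((p1 ∧ p0) → (p0 → p0))
    [Wk] (p1 ∧ p0) ⊢ (p0 → p0)
      [→I]  ⊢ (p0 → p0)
        [Ax] p0 ⊢ p0
  [Wk] p1, p0, p0 ⊢ ((p0 → p0) ∧ p0)
    [∧I] p1, p0 ⊢ ((p0 → p0) ∧ p0)
      [→I]  ⊢ (p0 → p0)
        [Ax] p0 ⊢ p0
      [Wk] p0, p1 ⊢ p0
        [Ax] p0 ⊢ p0

Result: YES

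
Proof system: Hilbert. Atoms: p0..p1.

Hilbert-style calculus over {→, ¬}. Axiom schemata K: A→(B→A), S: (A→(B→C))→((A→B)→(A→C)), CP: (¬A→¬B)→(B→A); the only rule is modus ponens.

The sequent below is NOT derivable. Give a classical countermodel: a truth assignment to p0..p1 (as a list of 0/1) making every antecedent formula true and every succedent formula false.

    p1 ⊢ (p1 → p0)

Truth-table refutation:
  v=00: Γ:[p1=F] Δ:[(p1 → p0)=T] refutes=False
  v=01: Γ:[p1=T] Δ:[(p1 → p0)=F] refutes=True  ← countermodel

Result: [0, 1]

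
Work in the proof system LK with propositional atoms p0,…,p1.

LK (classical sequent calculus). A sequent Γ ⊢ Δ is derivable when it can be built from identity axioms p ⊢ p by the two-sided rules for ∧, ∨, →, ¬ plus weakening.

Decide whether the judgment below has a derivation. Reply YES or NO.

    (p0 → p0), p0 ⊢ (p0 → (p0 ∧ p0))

Derivation trace:
[→R] (p0 → p0), p0 ⊢ (p0 → (p0 ∧ p0))
  [WL] (p0 → p0), p0, p0 ⊢ (p0 ∧ p0)
    [∧R] (p0 → p0), p0 ⊢ (p0 ∧ p0)
      [→L] p0, (p0 → p0) ⊢ p0
        [Ax] p0 ⊢ p0
        [Ax] p0 ⊢ p0
      [Ax] p0 ⊢ p0

Result: YES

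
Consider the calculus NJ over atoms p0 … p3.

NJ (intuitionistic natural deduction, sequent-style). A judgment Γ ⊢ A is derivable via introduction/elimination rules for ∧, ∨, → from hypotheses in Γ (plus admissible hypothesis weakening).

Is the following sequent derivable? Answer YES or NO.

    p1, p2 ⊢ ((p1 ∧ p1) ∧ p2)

Proof tree:
[∧I] p1, p2 ⊢ ((p1 ∧ p1) ∧ p2)
  [∧I] p1 ⊢ (p1 ∧ p1)
    [Wk] p1, p1 ⊢ p1
      [Ax] p1 ⊢ p1
    [Ax] p1 ⊢ p1
  [Ax] p2 ⊢ p2

Result: YES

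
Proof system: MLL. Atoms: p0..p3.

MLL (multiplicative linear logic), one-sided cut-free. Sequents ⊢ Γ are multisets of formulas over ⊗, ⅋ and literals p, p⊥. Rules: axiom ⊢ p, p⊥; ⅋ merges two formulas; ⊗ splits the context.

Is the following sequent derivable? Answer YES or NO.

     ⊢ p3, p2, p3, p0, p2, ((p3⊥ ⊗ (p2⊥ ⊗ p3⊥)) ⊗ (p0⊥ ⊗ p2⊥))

Proof tree:
[⊗]  ⊢ p3, p2, p3, p0, p2, ((p3⊥ ⊗ (p2⊥ ⊗ p3⊥)) ⊗ (p0⊥ ⊗ p2⊥))
  [⊗]  ⊢ p3, p2, p3, (p3⊥ ⊗ (p2⊥ ⊗ p3⊥))
    [Ax]  ⊢ p3, p3⊥
    [⊗]  ⊢ p2, p3, (p2⊥ ⊗ p3⊥)
      [Ax]  ⊢ p2, p2⊥
      [Ax]  ⊢ p3, p3⊥
  [⊗]  ⊢ p0, p2, (p0⊥ ⊗ p2⊥)
    [Ax]  ⊢ p0, p0⊥
    [Ax]  ⊢ p2, p2⊥

Result: YES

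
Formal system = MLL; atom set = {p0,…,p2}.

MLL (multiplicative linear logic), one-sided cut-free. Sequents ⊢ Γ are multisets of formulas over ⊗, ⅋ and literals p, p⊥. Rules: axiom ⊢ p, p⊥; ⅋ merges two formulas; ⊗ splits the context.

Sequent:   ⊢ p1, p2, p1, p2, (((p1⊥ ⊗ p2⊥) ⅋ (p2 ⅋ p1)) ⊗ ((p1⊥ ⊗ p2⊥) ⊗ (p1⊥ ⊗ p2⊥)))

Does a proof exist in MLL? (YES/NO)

Proof tree:
[⊗]  ⊢ p1, p2, p1, p2, (((p1⊥ ⊗ p2⊥) ⅋ (p2 ⅋ p1)) ⊗ ((p1⊥ ⊗ p2⊥) ⊗ (p1⊥ ⊗ p2⊥)))
  [⅋]  ⊢ ((p1⊥ ⊗ p2⊥) ⅋ (p2 ⅋ p1))
    [⅋]  ⊢ (p1⊥ ⊗ p2⊥), (p2 ⅋ p1)
      [⊗]  ⊢ p1, p2, (p1⊥ ⊗ p2⊥)
        [Ax]  ⊢ p1, p1⊥
        [Ax]  ⊢ p2, p2⊥
  [⊗]  ⊢ p1, p2, p1, p2, ((p1⊥ ⊗ p2⊥) ⊗ (p1⊥ ⊗ p2⊥))
    [⊗]  ⊢ p1, p2, (p1⊥ ⊗ p2⊥)
      [Ax]  ⊢ p1, p1⊥
      [Ax]  ⊢ p2, p2⊥
    [⊗]  ⊢ p1, p2, (p1⊥ ⊗ p2⊥)
      [Ax]  ⊢ p1, p1⊥
      [Ax]  ⊢ p2, p2⊥

Result: YES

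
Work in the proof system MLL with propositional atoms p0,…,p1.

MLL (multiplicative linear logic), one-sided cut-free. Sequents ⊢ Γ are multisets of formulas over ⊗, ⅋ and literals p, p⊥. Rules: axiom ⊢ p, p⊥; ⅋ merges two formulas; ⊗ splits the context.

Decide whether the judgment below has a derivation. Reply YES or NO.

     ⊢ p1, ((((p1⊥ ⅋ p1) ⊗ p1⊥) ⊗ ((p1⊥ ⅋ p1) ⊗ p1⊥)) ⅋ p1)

Derivation (root first):
[⅋]  ⊢ p1, ((((p1⊥ ⅋ p1) ⊗ p1⊥) ⊗ ((p1⊥ ⅋ p1) ⊗ p1⊥)) ⅋ p1)
  [⊗]  ⊢ p1, p1, (((p1⊥ ⅋ p1) ⊗ p1⊥) ⊗ ((p1⊥ ⅋ p1) ⊗ p1⊥))
    [⊗]  ⊢ p1, ((p1⊥ ⅋ p1) ⊗ p1⊥)
      [⅋]  ⊢ (p1⊥ ⅋ p1)
        [Ax]  ⊢ p1, p1⊥
      [Ax]  ⊢ p1, p1⊥
    [⊗]  ⊢ p1, ((p1⊥ ⅋ p1) ⊗ p1⊥)
      [⅋]  ⊢ (p1⊥ ⅋ p1)
        [Ax]  ⊢ p1, p1⊥
      [Ax]  ⊢ p1, p1⊥

Result: YES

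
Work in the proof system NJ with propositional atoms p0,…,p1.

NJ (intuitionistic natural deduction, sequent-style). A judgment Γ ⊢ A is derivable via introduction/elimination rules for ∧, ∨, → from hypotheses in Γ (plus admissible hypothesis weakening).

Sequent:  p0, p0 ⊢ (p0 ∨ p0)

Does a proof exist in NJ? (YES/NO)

Derivation trace:
[Wk] p0, p0 ⊢ (p0 ∨ p0)
  [∨I₁] p0 ⊢ (p0 ∨ p0)
    [Ax] p0 ⊢ p0

Result: YES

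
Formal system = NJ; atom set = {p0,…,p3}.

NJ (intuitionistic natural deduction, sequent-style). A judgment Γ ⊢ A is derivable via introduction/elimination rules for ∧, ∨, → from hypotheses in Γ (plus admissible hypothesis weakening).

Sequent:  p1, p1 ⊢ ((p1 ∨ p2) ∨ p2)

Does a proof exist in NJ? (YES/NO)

Derivation (root first):
[∨I₁] p1, p1 ⊢ ((p1 ∨ p2) ∨ p2)
  [Wk] p1, p1 ⊢ (p1 ∨ p2)
    [∨I₁] p1 ⊢ (p1 ∨ p2)
      [Ax] p1 ⊢ p1

Result: YES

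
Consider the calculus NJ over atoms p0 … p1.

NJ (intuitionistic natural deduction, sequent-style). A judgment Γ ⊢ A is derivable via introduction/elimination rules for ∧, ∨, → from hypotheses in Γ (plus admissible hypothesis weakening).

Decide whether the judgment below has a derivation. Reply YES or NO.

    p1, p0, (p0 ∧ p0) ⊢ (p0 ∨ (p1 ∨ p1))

Derivation trace:
[∨I₂] p1, p0, (p0 ∧ p0) ⊢ (p0 ∨ (p1 ∨ p1))
  [Wk] p1, p0, (p0 ∧ p0) ⊢ (p1 ∨ p1)
    [Wk] p1, p0 ⊢ (p1 ∨ p1)
      [∨I₁] p1 ⊢ (p1 ∨ p1)
        [Ax] p1 ⊢ p1

Result: YES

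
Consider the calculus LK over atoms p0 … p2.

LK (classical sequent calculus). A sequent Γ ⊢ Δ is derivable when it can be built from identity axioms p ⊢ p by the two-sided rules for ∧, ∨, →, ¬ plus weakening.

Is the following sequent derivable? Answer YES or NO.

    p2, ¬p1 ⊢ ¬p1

Derivation trace:
[¬L] p2, ¬p1 ⊢ ¬p1
  [WL] p2 ⊢ p1, ¬p1
    [¬R]  ⊢ p1, ¬p1
      [Ax] p1 ⊢ p1

Result: YES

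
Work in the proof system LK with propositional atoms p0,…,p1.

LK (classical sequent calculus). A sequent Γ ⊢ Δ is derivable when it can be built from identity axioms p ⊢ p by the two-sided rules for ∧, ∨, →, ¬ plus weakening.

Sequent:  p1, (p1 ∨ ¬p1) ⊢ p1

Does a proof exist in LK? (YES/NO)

Derivation (root first):
[∨L] p1, (p1 ∨ ¬p1) ⊢ p1
  [Ax] p1 ⊢ p1
  [¬L] p1, ¬p1 ⊢ 
    [Ax] p1 ⊢ p1

Result: YES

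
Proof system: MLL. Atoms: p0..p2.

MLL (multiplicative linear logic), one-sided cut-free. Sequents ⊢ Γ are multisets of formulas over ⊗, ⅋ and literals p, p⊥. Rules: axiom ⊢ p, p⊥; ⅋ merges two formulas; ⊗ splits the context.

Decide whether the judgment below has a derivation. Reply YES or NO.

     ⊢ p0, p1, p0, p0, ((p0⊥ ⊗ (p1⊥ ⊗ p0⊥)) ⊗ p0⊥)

Derivation trace:
[⊗]  ⊢ p0, p1, p0, p0, ((p0⊥ ⊗ (p1⊥ ⊗ p0⊥)) ⊗ p0⊥)
  [⊗]  ⊢ p0, p1, p0, (p0⊥ ⊗ (p1⊥ ⊗ p0⊥))
    [Ax]  ⊢ p0, p0⊥
    [⊗]  ⊢ p1, p0, (p1⊥ ⊗ p0⊥)
      [Ax]  ⊢ p1, p1⊥
      [Ax]  ⊢ p0, p0⊥
  [Ax]  ⊢ p0, p0⊥

Result: YES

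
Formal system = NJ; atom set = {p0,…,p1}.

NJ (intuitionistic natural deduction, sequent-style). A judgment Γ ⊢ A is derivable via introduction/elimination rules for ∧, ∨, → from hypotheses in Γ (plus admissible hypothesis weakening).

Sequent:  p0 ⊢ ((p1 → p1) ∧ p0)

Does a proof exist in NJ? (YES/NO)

Derivation (root first):
[∧I] p0 ⊢ ((p1 → p1) ∧ p0)
  [→I]  ⊢ (p1 → p1)
    [Ax] p1 ⊢ p1
  [Ax] p0 ⊢ p0

Result: YES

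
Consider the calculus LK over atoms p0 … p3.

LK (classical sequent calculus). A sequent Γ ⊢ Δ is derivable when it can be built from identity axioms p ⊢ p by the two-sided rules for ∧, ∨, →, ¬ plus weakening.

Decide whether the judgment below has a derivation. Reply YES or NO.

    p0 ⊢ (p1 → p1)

Proof tree:
[WL] p0 ⊢ (p1 → p1)
  [→R]  ⊢ (p1 → p1)
    [Ax] p1 ⊢ p1

Result: YES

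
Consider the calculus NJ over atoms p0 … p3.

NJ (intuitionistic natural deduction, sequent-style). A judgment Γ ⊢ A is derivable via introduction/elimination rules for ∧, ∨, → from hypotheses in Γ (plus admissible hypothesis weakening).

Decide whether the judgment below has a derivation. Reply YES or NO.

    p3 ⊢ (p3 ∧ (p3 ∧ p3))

Derivation (root first):
[∧I] p3 ⊢ (p3 ∧ (p3 ∧ p3))
  [Ax] p3 ⊢ p3
  [∧I] p3 ⊢ (p3 ∧ p3)
    [Ax] p3 ⊢ p3
    [Ax] p3 ⊢ p3

Result: YES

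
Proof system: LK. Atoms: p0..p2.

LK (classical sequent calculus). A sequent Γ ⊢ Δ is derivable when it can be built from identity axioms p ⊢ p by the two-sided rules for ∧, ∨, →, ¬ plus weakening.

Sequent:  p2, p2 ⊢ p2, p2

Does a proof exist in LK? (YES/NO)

Proof tree:
[WR] p2, p2 ⊢ p2, p2
  [WL] p2, p2 ⊢ p2
    [Ax] p2 ⊢ p2

Result: YES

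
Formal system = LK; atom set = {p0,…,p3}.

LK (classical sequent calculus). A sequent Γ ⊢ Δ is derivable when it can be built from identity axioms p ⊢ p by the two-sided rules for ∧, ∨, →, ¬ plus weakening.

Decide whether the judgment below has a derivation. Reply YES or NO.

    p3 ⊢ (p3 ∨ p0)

Derivation trace:
[∨R] p3 ⊢ (p3 ∨ p0)
  [WR] p3 ⊢ p3, p0
    [Ax] p3 ⊢ p3

Result: YES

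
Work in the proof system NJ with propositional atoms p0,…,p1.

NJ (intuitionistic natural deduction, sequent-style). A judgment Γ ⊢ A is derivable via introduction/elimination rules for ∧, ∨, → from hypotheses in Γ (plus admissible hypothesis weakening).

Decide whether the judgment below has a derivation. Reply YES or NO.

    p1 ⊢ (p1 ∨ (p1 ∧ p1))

Derivation (root first):
[∨I₂] p1 ⊢ (p1 ∨ (p1 ∧ p1))
  [∧I] p1 ⊢ (p1 ∧ p1)
    [Ax] p1 ⊢ p1
    [Ax] p1 ⊢ p1

Result: YES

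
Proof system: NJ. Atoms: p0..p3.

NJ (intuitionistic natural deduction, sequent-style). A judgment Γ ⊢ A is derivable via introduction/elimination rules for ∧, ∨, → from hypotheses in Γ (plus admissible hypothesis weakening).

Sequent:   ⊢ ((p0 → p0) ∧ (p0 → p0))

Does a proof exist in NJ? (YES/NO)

Proof tree:
[∧I]  ⊢ ((p0 → p0) ∧ (p0 → p0))
  [→I]  ⊢ (p0 → p0)
    [Ax] p0 ⊢ p0
  [→I]  ⊢ (p0 → p0)
    [Ax] p0 ⊢ p0

Result: YES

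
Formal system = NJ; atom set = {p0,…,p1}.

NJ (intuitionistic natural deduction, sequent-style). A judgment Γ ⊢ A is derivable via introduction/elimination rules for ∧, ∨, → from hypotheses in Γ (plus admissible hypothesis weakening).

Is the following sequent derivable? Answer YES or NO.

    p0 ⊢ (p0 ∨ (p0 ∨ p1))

Derivation trace:
[∨I₂] p0 ⊢ (p0 ∨ (p0 ∨ p1))
  [∨I₁] p0 ⊢ (p0 ∨ p1)
    [Ax] p0 ⊢ p0

Result: YES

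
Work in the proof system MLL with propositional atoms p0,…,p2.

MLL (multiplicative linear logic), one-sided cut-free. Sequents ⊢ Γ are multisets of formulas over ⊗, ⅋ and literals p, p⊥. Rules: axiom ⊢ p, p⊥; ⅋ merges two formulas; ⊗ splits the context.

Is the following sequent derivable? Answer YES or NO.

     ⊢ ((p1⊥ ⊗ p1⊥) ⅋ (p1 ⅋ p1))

Proof tree:
[⅋]  ⊢ ((p1⊥ ⊗ p1⊥) ⅋ (p1 ⅋ p1))
  [⅋]  ⊢ (p1⊥ ⊗ p1⊥), (p1 ⅋ p1)
    [⊗]  ⊢ p1, p1, (p1⊥ ⊗ p1⊥)
      [Ax]  ⊢ p1, p1⊥
      [Ax]  ⊢ p1, p1⊥

Result: YES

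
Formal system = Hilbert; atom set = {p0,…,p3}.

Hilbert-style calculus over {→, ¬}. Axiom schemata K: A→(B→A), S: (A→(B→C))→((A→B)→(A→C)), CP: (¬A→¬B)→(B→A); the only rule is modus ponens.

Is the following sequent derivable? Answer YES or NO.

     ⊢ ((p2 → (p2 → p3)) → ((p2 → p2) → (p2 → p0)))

Truth-table refutation:
  v=0000: Γ:[] Δ:[((p2 → (p2 → p3)) → ((p2 → p2) → (p2 → p0)))=T] refutes=False
  v=0001: Γ:[] Δ:[((p2 → (p2 → p3)) → ((p2 → p2) → (p2 → p0)))=T] refutes=False
  v=0010: Γ:[] Δ:[((p2 → (p2 → p3)) → ((p2 → p2) → (p2 → p0)))=T] refutes=False
  v=0011: Γ:[] Δ:[((p2 → (p2 → p3)) → ((p2 → p2) → (p2 → p0)))=F] refutes=True  ← countermodel

Result: NO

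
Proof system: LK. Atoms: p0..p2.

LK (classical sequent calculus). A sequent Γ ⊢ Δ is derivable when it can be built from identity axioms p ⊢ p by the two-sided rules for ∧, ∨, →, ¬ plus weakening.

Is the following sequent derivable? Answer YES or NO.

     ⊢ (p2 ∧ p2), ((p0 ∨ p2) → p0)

Proof tree:
[→R]  ⊢ (p2 ∧ p2), ((p0 ∨ p2) → p0)
  [∨L] (p0 ∨ p2) ⊢ (p2 ∧ p2), p0
    [Ax] p0 ⊢ p0
    [∧R] p2 ⊢ (p2 ∧ p2)
      [Ax] p2 ⊢ p2
      [Ax] p2 ⊢ p2

Result: YES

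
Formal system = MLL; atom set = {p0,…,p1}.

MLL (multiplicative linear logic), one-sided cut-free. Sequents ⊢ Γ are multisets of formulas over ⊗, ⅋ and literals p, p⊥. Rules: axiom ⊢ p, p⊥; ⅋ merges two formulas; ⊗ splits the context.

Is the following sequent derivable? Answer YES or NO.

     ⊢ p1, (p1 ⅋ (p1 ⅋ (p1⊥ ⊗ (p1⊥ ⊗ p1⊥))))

Proof tree:
[⅋]  ⊢ p1, (p1 ⅋ (p1 ⅋ (p1⊥ ⊗ (p1⊥ ⊗ p1⊥))))
  [⅋]  ⊢ p1, p1, (p1 ⅋ (p1⊥ ⊗ (p1⊥ ⊗ p1⊥)))
    [⊗]  ⊢ p1, p1, p1, (p1⊥ ⊗ (p1⊥ ⊗ p1⊥))
      [Ax]  ⊢ p1, p1⊥
      [⊗]  ⊢ p1, p1, (p1⊥ ⊗ p1⊥)
        [Ax]  ⊢ p1, p1⊥
        [Ax]  ⊢ p1, p1⊥

Result: YES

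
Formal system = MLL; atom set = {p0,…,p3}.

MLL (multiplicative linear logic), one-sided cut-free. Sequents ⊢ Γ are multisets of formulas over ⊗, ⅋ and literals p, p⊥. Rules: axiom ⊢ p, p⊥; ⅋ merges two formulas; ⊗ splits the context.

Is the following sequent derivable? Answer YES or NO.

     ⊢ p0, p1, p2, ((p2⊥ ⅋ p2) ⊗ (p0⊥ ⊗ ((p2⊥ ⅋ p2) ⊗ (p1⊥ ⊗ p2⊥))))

Derivation trace:
[⊗]  ⊢ p0, p1, p2, ((p2⊥ ⅋ p2) ⊗ (p0⊥ ⊗ ((p2⊥ ⅋ p2) ⊗ (p1⊥ ⊗ p2⊥))))
  [⅋]  ⊢ (p2⊥ ⅋ p2)
    [Ax]  ⊢ p2, p2⊥
  [⊗]  ⊢ p0, p1, p2, (p0⊥ ⊗ ((p2⊥ ⅋ p2) ⊗ (p1⊥ ⊗ p2⊥)))
    [Ax]  ⊢ p0, p0⊥
    [⊗]  ⊢ p1, p2, ((p2⊥ ⅋ p2) ⊗ (p1⊥ ⊗ p2⊥))
      [⅋]  ⊢ (p2⊥ ⅋ p2)
        [Ax]  ⊢ p2, p2⊥
      [⊗]  ⊢ p1, p2, (p1⊥ ⊗ p2⊥)
        [Ax]  ⊢ p1, p1⊥
        [Ax]  ⊢ p2, p2⊥

Result: YES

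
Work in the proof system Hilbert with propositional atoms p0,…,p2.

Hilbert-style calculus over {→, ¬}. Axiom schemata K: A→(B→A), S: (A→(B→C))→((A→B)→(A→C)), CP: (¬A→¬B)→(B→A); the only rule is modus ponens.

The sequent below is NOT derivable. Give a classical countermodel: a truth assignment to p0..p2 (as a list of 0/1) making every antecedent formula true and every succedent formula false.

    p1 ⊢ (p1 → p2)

Search for a countermodel by truth-table:
  v=000: Γ:[p1=F] Δ:[(p1 → p2)=T] refutes=False
  v=001: Γ:[p1=F] Δ:[(p1 → p2)=T] refutes=False
  v=010: Γ:[p1=T] Δ:[(p1 → p2)=F] refutes=True  ← countermodel

Result: [0, 1, 0]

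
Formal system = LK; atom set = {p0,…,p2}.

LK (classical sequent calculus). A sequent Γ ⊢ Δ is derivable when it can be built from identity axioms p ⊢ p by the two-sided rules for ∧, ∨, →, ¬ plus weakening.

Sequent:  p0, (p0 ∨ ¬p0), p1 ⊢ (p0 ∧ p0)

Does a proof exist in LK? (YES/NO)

Derivation trace:
[WL] p0, (p0 ∨ ¬p0), p1 ⊢ (p0 ∧ p0)
  [∨L] p0, (p0 ∨ ¬p0) ⊢ (p0 ∧ p0)
    [∧R] p0 ⊢ (p0 ∧ p0)
      [Ax] p0 ⊢ p0
      [Ax] p0 ⊢ p0
    [¬L] p0, ¬p0 ⊢ 
      [Ax] p0 ⊢ p0

Result: YES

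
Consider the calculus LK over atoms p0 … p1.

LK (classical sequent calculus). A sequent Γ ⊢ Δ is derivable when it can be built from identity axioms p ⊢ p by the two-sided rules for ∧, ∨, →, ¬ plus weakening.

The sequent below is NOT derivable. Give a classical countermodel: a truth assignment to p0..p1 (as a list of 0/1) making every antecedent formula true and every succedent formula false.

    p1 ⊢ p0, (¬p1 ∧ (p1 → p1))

Truth-table refutation:
  v=00: Γ:[p1=F] Δ:[p0=F, (¬p1 ∧ (p1 → p1))=T] refutes=False
  v=01: Γ:[p1=T] Δ:[p0=F, (¬p1 ∧ (p1 → p1))=F] refutes=True  ← countermodel

Result: [0, 1]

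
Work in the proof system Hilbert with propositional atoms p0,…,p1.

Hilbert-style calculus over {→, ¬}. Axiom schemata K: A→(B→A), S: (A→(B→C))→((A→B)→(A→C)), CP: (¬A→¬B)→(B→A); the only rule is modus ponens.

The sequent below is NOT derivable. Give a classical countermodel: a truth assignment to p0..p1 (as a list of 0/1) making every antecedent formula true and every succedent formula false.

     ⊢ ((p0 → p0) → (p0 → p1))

Search for a countermodel by truth-table:
  v=00: Γ:[] Δ:[((p0 → p0) → (p0 → p1))=T] refutes=False
  v=01: Γ:[] Δ:[((p0 → p0) → (p0 → p1))=T] refutes=False
  v=10: Γ:[] Δ:[((p0 → p0) → (p0 → p1))=F] refutes=True  ← countermodel

Result: [1, 0]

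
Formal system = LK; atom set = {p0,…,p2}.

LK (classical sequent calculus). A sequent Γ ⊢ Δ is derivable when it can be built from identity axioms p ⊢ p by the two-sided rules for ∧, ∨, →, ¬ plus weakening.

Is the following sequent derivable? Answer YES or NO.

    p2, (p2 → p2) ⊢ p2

Derivation trace:
[→L] p2, (p2 → p2) ⊢ p2
  [Ax] p2 ⊢ p2
  [WR] p2 ⊢ p2, p2
    [Ax] p2 ⊢ p2

Result: YES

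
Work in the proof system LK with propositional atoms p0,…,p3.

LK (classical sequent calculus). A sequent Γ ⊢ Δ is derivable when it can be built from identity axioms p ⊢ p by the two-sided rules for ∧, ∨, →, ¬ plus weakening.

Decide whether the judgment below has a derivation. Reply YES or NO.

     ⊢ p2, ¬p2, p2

Proof tree:
[WR]  ⊢ p2, ¬p2, p2
  [¬R]  ⊢ p2, ¬p2
    [Ax] p2 ⊢ p2

Result: YES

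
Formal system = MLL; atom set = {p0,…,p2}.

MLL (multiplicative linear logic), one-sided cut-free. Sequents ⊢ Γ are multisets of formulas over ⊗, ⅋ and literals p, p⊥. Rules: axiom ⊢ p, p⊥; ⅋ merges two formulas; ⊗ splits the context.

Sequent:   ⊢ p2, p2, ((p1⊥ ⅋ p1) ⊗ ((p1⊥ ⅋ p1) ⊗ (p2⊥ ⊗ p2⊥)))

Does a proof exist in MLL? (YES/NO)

Derivation (root first):
[⊗]  ⊢ p2, p2, ((p1⊥ ⅋ p1) ⊗ ((p1⊥ ⅋ p1) ⊗ (p2⊥ ⊗ p2⊥)))
  [⅋]  ⊢ (p1⊥ ⅋ p1)
    [Ax]  ⊢ p1, p1⊥
  [⊗]  ⊢ p2, p2, ((p1⊥ ⅋ p1) ⊗ (p2⊥ ⊗ p2⊥))
    [⅋]  ⊢ (p1⊥ ⅋ p1)
      [Ax]  ⊢ p1, p1⊥
    [⊗]  ⊢ p2, p2, (p2⊥ ⊗ p2⊥)
      [Ax]  ⊢ p2, p2⊥
      [Ax]  ⊢ p2, p2⊥

Result: YES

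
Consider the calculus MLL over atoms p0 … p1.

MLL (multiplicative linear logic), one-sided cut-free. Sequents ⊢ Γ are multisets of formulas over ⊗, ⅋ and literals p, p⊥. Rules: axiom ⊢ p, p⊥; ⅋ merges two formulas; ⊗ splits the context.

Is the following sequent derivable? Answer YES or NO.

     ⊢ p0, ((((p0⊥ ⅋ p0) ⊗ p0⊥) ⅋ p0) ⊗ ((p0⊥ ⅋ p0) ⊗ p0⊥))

Derivation trace:
[⊗]  ⊢ p0, ((((p0⊥ ⅋ p0) ⊗ p0⊥) ⅋ p0) ⊗ ((p0⊥ ⅋ p0) ⊗ p0⊥))
  [⅋]  ⊢ (((p0⊥ ⅋ p0) ⊗ p0⊥) ⅋ p0)
    [⊗]  ⊢ p0, ((p0⊥ ⅋ p0) ⊗ p0⊥)
      [⅋]  ⊢ (p0⊥ ⅋ p0)
        [Ax]  ⊢ p0, p0⊥
      [Ax]  ⊢ p0, p0⊥
  [⊗]  ⊢ p0, ((p0⊥ ⅋ p0) ⊗ p0⊥)
    [⅋]  ⊢ (p0⊥ ⅋ p0)
      [Ax]  ⊢ p0, p0⊥
    [Ax]  ⊢ p0, p0⊥

Result: YES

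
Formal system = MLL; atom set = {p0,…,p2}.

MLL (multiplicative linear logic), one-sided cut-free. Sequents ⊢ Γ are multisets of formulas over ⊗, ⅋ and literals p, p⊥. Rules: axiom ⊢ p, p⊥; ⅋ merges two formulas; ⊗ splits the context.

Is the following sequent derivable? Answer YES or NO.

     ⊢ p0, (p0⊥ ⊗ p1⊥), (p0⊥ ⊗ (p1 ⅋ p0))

Derivation trace:
[⊗]  ⊢ p0, (p0⊥ ⊗ p1⊥), (p0⊥ ⊗ (p1 ⅋ p0))
  [Ax]  ⊢ p0, p0⊥
  [⅋]  ⊢ (p0⊥ ⊗ p1⊥), (p1 ⅋ p0)
    [⊗]  ⊢ p0, p1, (p0⊥ ⊗ p1⊥)
      [Ax]  ⊢ p0, p0⊥
      [Ax]  ⊢ p1, p1⊥

Result: YES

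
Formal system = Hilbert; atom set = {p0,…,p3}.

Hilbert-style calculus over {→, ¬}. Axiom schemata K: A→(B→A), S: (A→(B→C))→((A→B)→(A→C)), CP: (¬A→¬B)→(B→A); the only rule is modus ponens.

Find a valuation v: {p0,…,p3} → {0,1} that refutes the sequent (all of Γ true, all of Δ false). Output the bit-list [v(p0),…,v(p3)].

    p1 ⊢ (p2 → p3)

Enumerate valuations to refute Γ ⊢ Δ:
  v=0000: Γ:[p1=F] Δ:[(p2 → p3)=T] refutes=False
  v=0001: Γ:[p1=F] Δ:[(p2 → p3)=T] refutes=False
  v=0010: Γ:[p1=F] Δ:[(p2 → p3)=F] refutes=False
  v=0011: Γ:[p1=F] Δ:[(p2 → p3)=T] refutes=False
  v=0100: Γ:[p1=T] Δ:[(p2 → p3)=T] refutes=False
  v=0101: Γ:[p1=T] Δ:[(p2 → p3)=T] refutes=False
  v=0110: Γ:[p1=T] Δ:[(p2 → p3)=F] refutes=True  ← countermodel

Result: [0, 1, 1, 0]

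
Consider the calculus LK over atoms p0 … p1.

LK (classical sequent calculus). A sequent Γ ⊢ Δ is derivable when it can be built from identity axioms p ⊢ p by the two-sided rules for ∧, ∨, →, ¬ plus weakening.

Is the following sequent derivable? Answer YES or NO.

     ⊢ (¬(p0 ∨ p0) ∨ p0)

Derivation (root first):
[∨R]  ⊢ (¬(p0 ∨ p0) ∨ p0)
  [¬R]  ⊢ p0, ¬(p0 ∨ p0)
    [∨L] (p0 ∨ p0) ⊢ p0
      [Ax] p0 ⊢ p0
      [Ax] p0 ⊢ p0

Result: YES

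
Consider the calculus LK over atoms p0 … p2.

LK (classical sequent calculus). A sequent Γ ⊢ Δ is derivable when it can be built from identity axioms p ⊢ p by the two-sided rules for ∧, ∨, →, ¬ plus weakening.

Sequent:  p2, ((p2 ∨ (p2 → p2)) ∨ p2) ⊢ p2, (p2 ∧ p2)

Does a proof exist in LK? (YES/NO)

Derivation (root first):
[∨L] p2, ((p2 ∨ (p2 → p2)) ∨ p2) ⊢ p2, (p2 ∧ p2)
  [∧R] p2, (p2 ∨ (p2 → p2)) ⊢ (p2 ∧ p2)
    [∨L] p2, (p2 ∨ (p2 → p2)) ⊢ p2
      [Ax] p2 ⊢ p2
      [→L] p2, (p2 → p2) ⊢ p2
        [Ax] p2 ⊢ p2
        [Ax] p2 ⊢ p2
    [∨L] p2, (p2 ∨ (p2 → p2)) ⊢ p2
      [Ax] p2 ⊢ p2
      [→L] p2, (p2 → p2) ⊢ p2
        [Ax] p2 ⊢ p2
        [Ax] p2 ⊢ p2
  [Ax] p2 ⊢ p2

Result: YES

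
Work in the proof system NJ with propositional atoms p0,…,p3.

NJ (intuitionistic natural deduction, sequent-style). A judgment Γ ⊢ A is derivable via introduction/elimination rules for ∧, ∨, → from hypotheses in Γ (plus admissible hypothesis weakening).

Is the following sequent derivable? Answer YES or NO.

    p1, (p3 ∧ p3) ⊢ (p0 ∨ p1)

Derivation trace:
[∨I₂] p1, (p3 ∧ p3) ⊢ (p0 ∨ p1)
  [Wk] p1, (p3 ∧ p3) ⊢ p1
    [Ax] p1 ⊢ p1

Result: YES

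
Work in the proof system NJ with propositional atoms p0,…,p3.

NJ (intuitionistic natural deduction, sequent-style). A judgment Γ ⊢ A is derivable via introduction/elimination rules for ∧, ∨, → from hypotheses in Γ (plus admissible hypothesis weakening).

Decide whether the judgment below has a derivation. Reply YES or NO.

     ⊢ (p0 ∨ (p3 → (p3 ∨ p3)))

Proof tree:
[∨I₂]  ⊢ (p0 ∨ (p3 → (p3 ∨ p3)))
  [→I]  ⊢ (p3 → (p3 ∨ p3))
    [∨I₁] p3 ⊢ (p3 ∨ p3)
      [Ax] p3 ⊢ p3

Result: YES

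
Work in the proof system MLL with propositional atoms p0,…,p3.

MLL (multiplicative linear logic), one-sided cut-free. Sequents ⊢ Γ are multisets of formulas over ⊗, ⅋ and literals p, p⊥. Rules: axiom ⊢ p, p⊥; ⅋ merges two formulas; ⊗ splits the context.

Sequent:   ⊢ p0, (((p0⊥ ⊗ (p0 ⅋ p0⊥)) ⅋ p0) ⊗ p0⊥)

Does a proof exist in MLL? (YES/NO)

Derivation trace:
[⊗]  ⊢ p0, (((p0⊥ ⊗ (p0 ⅋ p0⊥)) ⅋ p0) ⊗ p0⊥)
  [⅋]  ⊢ ((p0⊥ ⊗ (p0 ⅋ p0⊥)) ⅋ p0)
    [⊗]  ⊢ p0, (p0⊥ ⊗ (p0 ⅋ p0⊥))
      [Ax]  ⊢ p0, p0⊥
      [⅋]  ⊢ (p0 ⅋ p0⊥)
        [Ax]  ⊢ p0, p0⊥
  [Ax]  ⊢ p0, p0⊥

Result: YES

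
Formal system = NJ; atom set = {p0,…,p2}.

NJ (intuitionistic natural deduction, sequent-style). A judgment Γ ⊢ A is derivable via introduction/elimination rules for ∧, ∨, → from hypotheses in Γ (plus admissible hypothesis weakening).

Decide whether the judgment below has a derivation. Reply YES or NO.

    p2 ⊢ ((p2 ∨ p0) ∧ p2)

Derivation (root first):
[∧I] p2 ⊢ ((p2 ∨ p0) ∧ p2)
  [∨I₁] p2 ⊢ (p2 ∨ p0)
    [Ax] p2 ⊢ p2
  [Ax] p2 ⊢ p2

Result: YES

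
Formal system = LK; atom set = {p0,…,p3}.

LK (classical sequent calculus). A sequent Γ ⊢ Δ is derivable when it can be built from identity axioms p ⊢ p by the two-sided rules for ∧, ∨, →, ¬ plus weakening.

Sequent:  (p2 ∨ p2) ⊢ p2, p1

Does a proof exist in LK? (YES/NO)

Derivation (root first):
[WR] (p2 ∨ p2) ⊢ p2, p1
  [∨L] (p2 ∨ p2) ⊢ p2
    [Ax] p2 ⊢ p2
    [Ax] p2 ⊢ p2

Result: YES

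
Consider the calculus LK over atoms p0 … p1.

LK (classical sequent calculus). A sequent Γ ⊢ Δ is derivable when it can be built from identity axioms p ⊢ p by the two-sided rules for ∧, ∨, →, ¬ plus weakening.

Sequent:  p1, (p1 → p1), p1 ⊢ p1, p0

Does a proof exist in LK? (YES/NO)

Derivation (root first):
[WL] p1, (p1 → p1), p1 ⊢ p1, p0
  [WR] p1, (p1 → p1) ⊢ p1, p0
    [→L] p1, (p1 → p1) ⊢ p1
      [Ax] p1 ⊢ p1
      [Ax] p1 ⊢ p1

Result: YES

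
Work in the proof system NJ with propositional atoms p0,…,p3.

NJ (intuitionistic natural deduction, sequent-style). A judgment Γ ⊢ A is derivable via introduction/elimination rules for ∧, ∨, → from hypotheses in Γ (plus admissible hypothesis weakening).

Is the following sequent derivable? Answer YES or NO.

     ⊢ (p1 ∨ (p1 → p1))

Proof tree:
[∨I₂]  ⊢ (p1 ∨ (p1 → p1))
  [→I]  ⊢ (p1 → p1)
    [Ax] p1 ⊢ p1

Result: YES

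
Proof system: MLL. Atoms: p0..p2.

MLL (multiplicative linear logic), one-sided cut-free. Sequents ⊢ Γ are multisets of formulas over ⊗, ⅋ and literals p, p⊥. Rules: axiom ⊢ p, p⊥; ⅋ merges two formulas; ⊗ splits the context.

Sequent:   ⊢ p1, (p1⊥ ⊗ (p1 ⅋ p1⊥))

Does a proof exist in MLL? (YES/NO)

Derivation (root first):
[⊗]  ⊢ p1, (p1⊥ ⊗ (p1 ⅋ p1⊥))
  [Ax]  ⊢ p1, p1⊥
  [⅋]  ⊢ (p1 ⅋ p1⊥)
    [Ax]  ⊢ p1, p1⊥

Result: YES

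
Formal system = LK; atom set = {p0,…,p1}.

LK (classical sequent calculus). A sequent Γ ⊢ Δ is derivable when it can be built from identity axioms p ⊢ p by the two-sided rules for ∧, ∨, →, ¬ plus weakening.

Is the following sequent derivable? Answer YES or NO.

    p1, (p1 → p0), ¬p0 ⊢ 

Proof tree:
[¬L] p1, (p1 → p0), ¬p0 ⊢ 
  [→L] p1, (p1 → p0) ⊢ p0
    [Ax] p1 ⊢ p1
    [Ax] p0 ⊢ p0

Result: YES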